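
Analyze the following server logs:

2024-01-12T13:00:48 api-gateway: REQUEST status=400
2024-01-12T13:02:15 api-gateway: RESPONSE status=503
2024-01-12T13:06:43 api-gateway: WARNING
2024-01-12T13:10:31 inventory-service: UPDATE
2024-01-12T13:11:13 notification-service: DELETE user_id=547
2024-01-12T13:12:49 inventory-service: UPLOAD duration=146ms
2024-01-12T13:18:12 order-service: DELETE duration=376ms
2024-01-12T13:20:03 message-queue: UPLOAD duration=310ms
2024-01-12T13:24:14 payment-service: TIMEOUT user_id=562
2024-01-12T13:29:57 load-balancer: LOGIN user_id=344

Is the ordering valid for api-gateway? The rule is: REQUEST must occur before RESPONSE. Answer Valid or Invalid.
Valid

To validate ordering:

1. Required order: REQUEST → RESPONSE
2. Rule: REQUEST must occur before RESPONSE
3. Check actual order of events for api-gateway
4. Result: Valid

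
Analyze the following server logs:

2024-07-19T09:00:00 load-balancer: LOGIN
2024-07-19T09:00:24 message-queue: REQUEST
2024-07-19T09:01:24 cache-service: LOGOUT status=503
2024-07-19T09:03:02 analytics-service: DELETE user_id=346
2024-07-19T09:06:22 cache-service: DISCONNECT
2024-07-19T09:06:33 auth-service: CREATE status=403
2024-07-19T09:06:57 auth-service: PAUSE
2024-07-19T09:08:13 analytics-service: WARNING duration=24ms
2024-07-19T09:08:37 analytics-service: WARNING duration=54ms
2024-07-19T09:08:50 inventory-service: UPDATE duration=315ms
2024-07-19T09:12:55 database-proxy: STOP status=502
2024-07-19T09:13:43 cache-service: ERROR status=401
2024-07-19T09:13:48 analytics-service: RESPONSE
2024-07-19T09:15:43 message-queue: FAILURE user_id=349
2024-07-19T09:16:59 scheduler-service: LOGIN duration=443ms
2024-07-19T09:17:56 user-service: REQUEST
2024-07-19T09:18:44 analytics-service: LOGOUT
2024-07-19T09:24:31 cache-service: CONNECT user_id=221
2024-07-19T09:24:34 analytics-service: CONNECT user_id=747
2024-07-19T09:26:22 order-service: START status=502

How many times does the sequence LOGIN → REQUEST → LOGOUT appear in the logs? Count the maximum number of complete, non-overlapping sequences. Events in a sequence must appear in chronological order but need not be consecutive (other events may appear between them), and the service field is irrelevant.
2

To count sequences:

1. Look for pattern: LOGIN → REQUEST → LOGOUT
2. Greedily scan the log in chronological order, matching each sequence element in turn (ignoring service)
3. Each time the full pattern completes, increment the count and restart matching from the next event
4. Complete non-overlapping sequences found: 2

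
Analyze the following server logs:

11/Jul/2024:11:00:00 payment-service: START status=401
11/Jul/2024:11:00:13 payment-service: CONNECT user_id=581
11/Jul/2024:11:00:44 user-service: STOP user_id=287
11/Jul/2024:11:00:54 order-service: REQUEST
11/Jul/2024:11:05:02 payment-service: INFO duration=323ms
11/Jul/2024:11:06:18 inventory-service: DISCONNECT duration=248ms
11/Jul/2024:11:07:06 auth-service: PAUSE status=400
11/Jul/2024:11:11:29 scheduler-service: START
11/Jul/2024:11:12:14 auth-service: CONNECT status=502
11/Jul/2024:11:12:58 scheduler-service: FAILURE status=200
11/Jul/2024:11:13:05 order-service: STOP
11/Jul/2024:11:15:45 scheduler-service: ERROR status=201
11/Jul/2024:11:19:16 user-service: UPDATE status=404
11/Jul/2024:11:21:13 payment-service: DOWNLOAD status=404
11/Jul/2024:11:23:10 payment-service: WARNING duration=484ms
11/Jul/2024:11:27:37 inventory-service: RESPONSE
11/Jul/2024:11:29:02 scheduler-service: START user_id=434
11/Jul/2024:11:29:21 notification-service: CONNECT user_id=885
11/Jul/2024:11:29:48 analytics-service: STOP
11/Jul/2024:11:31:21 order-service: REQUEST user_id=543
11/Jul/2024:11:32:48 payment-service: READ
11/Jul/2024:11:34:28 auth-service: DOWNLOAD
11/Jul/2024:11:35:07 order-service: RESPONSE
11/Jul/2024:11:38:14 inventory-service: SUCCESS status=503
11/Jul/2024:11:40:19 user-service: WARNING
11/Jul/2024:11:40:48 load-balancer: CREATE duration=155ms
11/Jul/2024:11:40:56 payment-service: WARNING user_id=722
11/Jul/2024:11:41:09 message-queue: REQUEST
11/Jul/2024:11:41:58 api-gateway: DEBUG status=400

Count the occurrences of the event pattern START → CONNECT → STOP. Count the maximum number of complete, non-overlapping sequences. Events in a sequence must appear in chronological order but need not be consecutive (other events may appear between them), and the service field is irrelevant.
3

To count sequences:

1. Look for pattern: START → CONNECT → STOP
2. Greedily scan the log in chronological order, matching each sequence element in turn (ignoring service)
3. Each time the full pattern completes, increment the count and restart matching from the next event
4. Complete non-overlapping sequences found: 3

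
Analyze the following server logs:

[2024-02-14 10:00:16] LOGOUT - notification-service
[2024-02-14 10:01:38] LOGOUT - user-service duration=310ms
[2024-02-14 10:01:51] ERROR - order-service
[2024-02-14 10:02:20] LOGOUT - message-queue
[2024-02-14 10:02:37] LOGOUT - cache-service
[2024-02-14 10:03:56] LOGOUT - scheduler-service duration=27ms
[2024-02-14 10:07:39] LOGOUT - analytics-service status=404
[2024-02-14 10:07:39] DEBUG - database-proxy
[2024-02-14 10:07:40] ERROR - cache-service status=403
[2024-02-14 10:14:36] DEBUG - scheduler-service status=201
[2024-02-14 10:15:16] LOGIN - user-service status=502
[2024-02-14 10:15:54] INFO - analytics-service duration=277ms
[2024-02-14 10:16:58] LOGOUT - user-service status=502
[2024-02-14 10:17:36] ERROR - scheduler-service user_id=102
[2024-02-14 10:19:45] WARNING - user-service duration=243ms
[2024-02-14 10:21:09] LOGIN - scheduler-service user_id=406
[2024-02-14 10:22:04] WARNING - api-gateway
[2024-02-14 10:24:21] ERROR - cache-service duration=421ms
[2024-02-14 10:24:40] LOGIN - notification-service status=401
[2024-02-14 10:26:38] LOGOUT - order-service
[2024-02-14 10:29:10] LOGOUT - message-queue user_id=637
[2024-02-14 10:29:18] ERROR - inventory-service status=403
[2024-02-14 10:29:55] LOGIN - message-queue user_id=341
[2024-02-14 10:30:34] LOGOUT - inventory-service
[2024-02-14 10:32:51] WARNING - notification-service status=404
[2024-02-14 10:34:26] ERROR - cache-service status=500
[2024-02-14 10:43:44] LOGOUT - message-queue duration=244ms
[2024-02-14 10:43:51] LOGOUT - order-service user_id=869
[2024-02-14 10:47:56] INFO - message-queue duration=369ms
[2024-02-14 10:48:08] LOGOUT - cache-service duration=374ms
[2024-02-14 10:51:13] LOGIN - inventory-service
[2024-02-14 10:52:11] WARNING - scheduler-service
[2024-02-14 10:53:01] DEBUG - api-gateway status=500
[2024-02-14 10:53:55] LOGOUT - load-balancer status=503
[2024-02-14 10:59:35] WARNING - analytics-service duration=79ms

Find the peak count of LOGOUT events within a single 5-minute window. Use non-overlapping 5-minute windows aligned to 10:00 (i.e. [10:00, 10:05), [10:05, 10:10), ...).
5

To find the burst window:

1. Divide the log period into non-overlapping 5-minute windows starting at 10:00
2. Count LOGOUT events in each window
3. Find the window with maximum count
4. Maximum events in a window: 5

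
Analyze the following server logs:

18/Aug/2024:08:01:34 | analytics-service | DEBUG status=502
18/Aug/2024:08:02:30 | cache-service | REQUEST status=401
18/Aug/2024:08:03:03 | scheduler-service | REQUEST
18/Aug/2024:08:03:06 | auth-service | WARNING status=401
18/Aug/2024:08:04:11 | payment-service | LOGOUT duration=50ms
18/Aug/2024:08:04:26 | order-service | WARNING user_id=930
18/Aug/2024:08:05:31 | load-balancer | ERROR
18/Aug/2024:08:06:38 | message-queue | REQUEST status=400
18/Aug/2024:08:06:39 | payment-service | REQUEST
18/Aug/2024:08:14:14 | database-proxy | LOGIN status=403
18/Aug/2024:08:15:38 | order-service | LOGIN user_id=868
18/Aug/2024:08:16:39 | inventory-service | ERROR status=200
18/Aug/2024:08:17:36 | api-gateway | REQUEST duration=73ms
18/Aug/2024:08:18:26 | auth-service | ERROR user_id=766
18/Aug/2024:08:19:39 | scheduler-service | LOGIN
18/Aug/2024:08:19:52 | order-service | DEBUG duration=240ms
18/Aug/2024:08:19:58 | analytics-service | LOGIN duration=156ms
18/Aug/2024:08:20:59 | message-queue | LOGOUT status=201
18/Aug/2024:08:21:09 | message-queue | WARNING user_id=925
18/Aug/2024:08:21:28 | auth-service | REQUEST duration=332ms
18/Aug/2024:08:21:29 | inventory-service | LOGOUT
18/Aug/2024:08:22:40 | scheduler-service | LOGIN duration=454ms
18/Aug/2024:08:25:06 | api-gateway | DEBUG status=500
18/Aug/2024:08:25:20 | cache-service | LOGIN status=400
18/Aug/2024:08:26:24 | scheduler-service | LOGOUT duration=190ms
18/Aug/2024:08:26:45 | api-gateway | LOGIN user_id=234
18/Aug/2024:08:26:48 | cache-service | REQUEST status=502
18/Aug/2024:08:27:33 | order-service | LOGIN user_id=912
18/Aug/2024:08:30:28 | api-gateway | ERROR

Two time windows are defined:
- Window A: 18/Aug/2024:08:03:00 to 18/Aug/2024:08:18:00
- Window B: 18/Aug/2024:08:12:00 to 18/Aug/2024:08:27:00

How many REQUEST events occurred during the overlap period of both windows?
1

To find overlap events:

1. Window A: 18/Aug/2024:08:03:00 to 18/Aug/2024:08:18:00
2. Window B: 18/Aug/2024:08:12:00 to 18/Aug/2024:08:27:00
3. Overlap period: 18/Aug/2024:08:12:00 to 18/Aug/2024:08:18:00
4. Count REQUEST events in overlap: 1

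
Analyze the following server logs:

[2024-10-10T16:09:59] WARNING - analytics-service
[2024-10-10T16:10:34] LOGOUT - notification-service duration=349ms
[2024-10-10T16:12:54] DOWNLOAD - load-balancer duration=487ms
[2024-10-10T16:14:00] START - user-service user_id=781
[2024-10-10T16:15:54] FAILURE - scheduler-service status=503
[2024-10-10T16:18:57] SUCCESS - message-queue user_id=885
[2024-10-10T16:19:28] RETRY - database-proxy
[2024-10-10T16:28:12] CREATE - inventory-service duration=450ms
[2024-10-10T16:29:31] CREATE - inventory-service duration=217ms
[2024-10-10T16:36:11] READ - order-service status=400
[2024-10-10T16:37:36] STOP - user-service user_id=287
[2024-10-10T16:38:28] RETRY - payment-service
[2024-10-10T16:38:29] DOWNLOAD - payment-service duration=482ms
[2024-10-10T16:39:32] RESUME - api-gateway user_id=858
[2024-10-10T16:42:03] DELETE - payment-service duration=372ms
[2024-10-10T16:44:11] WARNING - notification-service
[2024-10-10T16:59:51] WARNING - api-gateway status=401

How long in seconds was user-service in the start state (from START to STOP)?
1416

To calculate state duration:

1. Find START event for user-service: 2024-10-10T16:14:00
2. Find STOP event for user-service: 2024-10-10T16:37:36
3. Calculate duration: 2024-10-10T16:37:36 - 2024-10-10T16:14:00 = 1416 seconds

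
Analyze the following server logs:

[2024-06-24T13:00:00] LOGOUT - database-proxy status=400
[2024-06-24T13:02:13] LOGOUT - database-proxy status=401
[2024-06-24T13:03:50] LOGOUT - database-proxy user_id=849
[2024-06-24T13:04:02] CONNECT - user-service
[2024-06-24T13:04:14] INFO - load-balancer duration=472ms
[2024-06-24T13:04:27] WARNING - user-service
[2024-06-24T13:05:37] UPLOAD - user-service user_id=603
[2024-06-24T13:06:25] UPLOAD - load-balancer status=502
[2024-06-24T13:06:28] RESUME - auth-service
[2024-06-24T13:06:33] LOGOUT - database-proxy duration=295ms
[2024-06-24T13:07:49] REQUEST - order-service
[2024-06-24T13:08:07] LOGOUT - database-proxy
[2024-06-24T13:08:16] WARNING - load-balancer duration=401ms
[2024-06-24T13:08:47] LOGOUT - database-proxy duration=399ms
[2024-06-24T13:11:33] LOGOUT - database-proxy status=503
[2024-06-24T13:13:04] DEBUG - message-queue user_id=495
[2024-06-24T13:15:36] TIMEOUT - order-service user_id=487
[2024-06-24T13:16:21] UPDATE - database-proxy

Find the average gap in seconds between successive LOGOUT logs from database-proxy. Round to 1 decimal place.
115.5

To calculate average interval:

1. Find all LOGOUT events for database-proxy in order
2. Calculate time gaps between consecutive events
3. Compute mean of gaps: 693 / 6 = 115.5 seconds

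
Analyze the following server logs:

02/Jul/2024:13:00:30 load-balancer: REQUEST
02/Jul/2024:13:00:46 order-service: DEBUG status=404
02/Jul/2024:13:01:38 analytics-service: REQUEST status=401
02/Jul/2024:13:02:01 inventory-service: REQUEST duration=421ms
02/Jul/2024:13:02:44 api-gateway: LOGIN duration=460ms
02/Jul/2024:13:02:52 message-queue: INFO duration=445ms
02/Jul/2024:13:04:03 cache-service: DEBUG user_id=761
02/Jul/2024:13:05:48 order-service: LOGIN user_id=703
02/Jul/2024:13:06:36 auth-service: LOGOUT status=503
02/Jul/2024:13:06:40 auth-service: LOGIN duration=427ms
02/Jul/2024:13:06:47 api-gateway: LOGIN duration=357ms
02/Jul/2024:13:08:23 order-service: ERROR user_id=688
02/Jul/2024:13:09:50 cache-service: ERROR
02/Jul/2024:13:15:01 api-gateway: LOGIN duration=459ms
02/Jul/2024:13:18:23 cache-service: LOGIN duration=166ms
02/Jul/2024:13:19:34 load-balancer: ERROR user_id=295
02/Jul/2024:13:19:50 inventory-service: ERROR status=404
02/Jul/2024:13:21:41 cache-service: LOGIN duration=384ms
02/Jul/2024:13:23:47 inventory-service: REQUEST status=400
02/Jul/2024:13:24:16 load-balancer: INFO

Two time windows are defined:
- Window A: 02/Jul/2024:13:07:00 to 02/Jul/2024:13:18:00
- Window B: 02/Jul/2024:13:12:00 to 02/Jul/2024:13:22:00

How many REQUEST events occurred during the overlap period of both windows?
0

To find overlap events:

1. Window A: 02/Jul/2024:13:07:00 to 02/Jul/2024:13:18:00
2. Window B: 02/Jul/2024:13:12:00 to 02/Jul/2024:13:22:00
3. Overlap period: 02/Jul/2024:13:12:00 to 02/Jul/2024:13:18:00
4. Count REQUEST events in overlap: 0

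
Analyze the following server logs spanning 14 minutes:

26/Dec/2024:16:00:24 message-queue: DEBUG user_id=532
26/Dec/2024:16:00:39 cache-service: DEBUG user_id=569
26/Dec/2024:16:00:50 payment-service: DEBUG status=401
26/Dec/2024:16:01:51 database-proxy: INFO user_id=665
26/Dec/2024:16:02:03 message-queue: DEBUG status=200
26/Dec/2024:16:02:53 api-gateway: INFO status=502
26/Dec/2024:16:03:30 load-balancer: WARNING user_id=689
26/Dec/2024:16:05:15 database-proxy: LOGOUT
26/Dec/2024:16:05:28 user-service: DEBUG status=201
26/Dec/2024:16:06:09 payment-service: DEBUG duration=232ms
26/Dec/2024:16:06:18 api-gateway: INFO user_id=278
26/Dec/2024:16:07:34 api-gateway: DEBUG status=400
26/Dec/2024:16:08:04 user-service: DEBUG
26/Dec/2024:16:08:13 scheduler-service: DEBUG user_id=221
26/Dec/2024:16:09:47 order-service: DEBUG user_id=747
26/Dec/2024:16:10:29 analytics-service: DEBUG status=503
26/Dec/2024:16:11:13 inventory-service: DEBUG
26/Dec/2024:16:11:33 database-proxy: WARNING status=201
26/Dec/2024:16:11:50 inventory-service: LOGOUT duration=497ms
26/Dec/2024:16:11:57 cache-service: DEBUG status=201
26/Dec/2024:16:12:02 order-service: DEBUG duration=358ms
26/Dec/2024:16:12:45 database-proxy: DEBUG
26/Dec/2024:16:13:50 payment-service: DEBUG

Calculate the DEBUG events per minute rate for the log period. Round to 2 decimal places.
1.14

To calculate the rate:

1. Count total DEBUG events: 16
2. Total time period: 14 minutes
3. Rate = 16 / 14 = 1.14 events per minute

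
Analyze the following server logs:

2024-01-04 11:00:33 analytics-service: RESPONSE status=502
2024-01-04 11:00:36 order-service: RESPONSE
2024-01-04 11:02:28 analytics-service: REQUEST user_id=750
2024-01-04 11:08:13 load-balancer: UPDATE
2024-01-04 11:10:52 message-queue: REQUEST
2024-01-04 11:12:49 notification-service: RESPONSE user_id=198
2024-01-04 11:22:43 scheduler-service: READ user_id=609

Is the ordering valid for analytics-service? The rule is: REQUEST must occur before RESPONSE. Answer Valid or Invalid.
Invalid

To validate ordering:

1. Required order: REQUEST → RESPONSE
2. Rule: REQUEST must occur before RESPONSE
3. Check actual order of events for analytics-service
4. Result: Invalid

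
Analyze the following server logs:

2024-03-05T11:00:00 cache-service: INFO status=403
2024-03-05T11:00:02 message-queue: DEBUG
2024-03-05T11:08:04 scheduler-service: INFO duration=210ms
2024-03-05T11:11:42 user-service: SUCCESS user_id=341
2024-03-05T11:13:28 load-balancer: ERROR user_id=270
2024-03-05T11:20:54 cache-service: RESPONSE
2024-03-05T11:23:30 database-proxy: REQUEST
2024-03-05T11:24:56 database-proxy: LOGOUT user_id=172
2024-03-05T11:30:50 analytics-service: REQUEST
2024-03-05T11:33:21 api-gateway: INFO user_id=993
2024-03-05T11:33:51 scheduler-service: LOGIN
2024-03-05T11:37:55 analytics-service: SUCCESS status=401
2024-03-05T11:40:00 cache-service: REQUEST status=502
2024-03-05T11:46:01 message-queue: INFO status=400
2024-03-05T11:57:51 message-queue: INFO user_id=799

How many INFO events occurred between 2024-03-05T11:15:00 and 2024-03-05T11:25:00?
0

To count events in the time window:

1. Window boundaries: 2024-03-05T11:15:00 to 2024-03-05T11:25:00
2. Filter for INFO events within this window
3. Count matching events: 0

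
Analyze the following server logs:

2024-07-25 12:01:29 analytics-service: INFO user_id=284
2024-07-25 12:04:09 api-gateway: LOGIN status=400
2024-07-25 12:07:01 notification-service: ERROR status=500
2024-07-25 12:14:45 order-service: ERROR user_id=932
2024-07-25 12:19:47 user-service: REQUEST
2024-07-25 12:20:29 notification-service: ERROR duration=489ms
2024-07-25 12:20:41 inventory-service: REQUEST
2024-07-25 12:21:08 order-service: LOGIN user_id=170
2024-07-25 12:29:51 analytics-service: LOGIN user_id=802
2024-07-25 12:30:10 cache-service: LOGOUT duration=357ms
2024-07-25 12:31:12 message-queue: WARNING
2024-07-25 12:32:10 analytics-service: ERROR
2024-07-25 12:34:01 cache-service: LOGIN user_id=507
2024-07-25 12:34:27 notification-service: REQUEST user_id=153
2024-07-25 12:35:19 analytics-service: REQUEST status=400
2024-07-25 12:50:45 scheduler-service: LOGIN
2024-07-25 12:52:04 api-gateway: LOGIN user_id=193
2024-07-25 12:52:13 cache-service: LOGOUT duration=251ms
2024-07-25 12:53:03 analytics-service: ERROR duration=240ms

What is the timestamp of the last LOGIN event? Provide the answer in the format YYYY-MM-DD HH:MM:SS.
2024-07-25 12:52:04

To find the last event:

1. Filter for all LOGIN events
2. Sort by timestamp
3. Select the last one
4. Timestamp: 2024-07-25 12:52:04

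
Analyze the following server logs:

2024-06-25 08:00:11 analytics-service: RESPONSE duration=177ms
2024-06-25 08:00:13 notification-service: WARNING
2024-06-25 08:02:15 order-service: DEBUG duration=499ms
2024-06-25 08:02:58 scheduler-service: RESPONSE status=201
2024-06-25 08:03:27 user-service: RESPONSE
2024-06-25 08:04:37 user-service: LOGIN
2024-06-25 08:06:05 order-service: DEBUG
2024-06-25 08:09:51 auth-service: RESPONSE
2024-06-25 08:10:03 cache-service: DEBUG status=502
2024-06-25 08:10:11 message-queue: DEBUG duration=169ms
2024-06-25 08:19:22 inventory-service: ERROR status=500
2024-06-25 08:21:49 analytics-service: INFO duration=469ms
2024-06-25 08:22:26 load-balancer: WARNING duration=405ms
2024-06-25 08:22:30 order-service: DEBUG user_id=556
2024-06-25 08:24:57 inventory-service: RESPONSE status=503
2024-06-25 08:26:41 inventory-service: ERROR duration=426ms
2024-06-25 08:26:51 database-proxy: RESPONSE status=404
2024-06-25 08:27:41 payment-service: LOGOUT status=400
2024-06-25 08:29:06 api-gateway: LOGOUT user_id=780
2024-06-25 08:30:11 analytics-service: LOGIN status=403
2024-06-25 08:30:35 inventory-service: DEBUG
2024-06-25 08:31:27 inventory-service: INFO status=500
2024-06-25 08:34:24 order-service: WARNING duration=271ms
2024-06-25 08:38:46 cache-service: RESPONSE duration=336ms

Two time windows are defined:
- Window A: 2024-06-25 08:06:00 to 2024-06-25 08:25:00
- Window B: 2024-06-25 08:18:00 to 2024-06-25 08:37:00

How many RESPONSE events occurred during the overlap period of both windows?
1

To find overlap events:

1. Window A: 2024-06-25 08:06:00 to 2024-06-25 08:25:00
2. Window B: 2024-06-25 08:18:00 to 2024-06-25 08:37:00
3. Overlap period: 2024-06-25 08:18:00 to 2024-06-25 08:25:00
4. Count RESPONSE events in overlap: 1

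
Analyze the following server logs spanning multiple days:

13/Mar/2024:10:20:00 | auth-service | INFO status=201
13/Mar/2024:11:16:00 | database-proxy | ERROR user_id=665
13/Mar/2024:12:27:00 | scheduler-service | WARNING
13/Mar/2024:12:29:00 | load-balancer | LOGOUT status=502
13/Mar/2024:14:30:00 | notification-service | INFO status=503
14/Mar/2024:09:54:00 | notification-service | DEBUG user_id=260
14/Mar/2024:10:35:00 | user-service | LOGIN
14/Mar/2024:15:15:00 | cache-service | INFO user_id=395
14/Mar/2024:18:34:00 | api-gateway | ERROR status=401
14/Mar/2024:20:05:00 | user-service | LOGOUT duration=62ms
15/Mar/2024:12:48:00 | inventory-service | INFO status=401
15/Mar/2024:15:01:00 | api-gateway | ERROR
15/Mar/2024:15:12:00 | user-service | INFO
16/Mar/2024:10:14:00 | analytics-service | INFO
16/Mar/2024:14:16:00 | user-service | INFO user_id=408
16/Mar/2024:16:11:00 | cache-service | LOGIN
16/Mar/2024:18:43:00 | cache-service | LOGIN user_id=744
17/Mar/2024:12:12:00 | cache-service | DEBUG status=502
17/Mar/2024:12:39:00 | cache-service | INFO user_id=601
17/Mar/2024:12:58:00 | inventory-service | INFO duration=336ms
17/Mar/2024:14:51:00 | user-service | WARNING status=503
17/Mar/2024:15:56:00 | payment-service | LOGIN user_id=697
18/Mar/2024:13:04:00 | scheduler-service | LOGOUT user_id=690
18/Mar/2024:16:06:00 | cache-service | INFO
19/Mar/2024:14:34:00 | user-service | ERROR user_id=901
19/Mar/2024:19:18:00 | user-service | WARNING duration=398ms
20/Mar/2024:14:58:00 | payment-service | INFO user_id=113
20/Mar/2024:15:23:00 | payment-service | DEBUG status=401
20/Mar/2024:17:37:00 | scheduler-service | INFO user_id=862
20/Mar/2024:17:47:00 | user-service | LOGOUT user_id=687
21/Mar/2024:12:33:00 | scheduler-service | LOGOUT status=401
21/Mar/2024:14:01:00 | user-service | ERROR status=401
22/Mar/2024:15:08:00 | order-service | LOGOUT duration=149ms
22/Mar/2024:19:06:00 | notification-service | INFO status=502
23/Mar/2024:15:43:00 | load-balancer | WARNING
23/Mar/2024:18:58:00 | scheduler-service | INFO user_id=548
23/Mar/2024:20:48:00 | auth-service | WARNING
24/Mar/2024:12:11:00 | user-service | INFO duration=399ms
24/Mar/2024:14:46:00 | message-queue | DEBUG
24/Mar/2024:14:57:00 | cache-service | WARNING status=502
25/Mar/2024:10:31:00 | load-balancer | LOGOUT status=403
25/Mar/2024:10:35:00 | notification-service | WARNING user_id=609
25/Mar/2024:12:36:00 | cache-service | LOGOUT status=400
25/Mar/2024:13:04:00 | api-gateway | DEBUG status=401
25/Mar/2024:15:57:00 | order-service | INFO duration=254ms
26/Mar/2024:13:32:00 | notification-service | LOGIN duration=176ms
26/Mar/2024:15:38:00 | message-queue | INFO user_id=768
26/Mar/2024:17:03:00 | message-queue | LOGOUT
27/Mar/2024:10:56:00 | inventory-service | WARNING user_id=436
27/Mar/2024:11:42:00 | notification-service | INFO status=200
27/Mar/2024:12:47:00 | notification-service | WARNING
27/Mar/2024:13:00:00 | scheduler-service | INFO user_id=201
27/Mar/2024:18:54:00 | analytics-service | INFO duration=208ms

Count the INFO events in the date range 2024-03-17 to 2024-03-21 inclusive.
5

To filter by date range:

1. Date range: 2024-03-17 through 2024-03-21, both dates inclusive
2. Filter for INFO events whose date falls in this range
3. Count matching events: 5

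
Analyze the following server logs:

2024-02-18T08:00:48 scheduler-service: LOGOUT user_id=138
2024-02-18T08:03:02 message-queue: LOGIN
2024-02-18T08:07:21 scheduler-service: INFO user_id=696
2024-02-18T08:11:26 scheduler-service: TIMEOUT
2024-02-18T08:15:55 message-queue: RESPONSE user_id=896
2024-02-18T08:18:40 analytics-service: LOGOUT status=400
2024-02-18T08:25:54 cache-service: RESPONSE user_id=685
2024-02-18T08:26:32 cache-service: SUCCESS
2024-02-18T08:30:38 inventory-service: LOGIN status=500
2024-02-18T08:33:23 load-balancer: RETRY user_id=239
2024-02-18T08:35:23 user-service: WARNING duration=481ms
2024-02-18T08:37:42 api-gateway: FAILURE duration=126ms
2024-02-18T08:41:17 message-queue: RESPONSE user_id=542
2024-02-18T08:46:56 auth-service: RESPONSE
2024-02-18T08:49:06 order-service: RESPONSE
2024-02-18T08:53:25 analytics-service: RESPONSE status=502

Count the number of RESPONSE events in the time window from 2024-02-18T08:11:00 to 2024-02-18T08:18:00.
1

To count events in the time window:

1. Window boundaries: 2024-02-18T08:11:00 to 2024-02-18T08:18:00
2. Filter for RESPONSE events within this window
3. Count matching events: 1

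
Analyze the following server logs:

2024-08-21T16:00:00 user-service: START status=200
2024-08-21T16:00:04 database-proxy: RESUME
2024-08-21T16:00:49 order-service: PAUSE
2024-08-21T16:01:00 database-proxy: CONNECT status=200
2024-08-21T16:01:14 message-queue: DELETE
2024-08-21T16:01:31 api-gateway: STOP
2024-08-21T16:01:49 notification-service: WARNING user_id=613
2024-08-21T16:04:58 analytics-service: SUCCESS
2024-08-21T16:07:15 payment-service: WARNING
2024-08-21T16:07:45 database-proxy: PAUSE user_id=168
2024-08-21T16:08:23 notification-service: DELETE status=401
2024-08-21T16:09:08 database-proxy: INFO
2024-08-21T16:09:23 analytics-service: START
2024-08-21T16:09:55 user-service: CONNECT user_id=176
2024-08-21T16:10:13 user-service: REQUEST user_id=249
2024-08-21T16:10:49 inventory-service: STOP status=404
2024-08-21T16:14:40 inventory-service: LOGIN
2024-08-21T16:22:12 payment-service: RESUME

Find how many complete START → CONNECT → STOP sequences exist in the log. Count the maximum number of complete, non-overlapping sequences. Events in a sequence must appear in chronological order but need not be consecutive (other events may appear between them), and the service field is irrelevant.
2

To count sequences:

1. Look for pattern: START → CONNECT → STOP
2. Greedily scan the log in chronological order, matching each sequence element in turn (ignoring service)
3. Each time the full pattern completes, increment the count and restart matching from the next event
4. Complete non-overlapping sequences found: 2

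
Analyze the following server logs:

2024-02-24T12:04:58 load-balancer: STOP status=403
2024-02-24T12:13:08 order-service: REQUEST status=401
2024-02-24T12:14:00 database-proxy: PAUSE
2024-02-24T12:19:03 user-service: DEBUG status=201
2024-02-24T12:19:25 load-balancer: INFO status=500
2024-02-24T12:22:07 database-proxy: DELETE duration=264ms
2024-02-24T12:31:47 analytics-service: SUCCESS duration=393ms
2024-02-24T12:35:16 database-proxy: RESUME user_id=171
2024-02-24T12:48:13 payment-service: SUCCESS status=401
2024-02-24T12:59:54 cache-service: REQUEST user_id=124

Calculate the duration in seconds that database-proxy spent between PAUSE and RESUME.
1276

To calculate state duration:

1. Find PAUSE event for database-proxy: 2024-02-24T12:14:00
2. Find RESUME event for database-proxy: 2024-02-24T12:35:16
3. Calculate duration: 2024-02-24T12:35:16 - 2024-02-24T12:14:00 = 1276 seconds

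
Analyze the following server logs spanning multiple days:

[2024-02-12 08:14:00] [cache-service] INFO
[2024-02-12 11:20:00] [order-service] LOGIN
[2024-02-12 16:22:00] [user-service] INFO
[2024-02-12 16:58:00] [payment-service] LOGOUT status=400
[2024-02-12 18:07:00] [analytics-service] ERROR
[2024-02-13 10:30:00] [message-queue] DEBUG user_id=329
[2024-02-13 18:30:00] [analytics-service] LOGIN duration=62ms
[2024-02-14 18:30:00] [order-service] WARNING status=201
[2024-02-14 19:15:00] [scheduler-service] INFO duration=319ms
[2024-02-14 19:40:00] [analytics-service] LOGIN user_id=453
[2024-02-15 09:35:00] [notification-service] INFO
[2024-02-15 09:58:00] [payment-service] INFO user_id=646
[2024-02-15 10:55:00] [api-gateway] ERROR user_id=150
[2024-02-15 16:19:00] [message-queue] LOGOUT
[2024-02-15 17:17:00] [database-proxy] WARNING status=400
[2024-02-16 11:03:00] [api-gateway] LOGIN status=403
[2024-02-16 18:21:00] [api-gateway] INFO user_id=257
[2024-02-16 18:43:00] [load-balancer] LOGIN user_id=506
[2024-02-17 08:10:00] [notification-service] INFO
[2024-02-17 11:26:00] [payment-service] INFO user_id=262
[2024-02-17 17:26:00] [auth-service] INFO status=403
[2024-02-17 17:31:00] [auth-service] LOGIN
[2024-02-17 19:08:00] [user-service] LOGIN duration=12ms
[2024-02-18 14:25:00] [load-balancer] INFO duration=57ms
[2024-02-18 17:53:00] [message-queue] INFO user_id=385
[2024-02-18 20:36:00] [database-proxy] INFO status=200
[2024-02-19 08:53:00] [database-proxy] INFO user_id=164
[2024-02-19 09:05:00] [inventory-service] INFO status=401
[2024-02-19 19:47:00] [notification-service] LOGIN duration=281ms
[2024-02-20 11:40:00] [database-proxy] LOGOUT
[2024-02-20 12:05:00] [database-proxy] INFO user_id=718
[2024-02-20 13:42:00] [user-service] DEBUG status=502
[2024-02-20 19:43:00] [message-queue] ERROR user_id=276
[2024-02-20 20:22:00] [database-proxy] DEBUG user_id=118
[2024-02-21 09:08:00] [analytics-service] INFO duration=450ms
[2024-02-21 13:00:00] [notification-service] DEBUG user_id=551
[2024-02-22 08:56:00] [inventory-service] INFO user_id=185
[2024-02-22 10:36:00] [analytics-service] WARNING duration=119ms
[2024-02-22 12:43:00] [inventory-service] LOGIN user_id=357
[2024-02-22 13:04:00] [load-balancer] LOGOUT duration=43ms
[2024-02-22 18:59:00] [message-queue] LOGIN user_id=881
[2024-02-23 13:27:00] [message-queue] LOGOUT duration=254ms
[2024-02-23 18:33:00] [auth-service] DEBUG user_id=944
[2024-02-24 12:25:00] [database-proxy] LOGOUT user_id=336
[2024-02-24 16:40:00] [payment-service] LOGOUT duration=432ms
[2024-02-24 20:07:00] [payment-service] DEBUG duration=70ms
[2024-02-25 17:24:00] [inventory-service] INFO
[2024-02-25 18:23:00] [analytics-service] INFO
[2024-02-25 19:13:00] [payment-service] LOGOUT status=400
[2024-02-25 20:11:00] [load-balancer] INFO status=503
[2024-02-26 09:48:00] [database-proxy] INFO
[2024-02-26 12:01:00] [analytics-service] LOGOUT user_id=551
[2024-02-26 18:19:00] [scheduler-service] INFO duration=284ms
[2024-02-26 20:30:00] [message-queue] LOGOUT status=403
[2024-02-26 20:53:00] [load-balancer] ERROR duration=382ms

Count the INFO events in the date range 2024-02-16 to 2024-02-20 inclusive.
10

To filter by date range:

1. Date range: 2024-02-16 through 2024-02-20, both dates inclusive
2. Filter for INFO events whose date falls in this range
3. Count matching events: 10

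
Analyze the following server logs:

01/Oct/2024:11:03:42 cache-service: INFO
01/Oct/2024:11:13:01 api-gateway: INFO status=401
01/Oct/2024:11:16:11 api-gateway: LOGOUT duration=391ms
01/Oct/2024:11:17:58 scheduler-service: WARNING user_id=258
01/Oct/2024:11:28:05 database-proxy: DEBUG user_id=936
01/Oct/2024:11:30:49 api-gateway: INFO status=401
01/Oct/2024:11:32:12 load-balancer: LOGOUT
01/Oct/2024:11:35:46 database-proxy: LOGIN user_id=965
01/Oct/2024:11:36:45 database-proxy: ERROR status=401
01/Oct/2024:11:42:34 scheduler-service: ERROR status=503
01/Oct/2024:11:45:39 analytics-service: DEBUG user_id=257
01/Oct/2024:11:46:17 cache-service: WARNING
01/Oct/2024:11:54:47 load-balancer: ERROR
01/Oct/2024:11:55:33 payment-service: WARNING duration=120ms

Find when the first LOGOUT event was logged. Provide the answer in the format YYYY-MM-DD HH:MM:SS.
2024-10-01 11:16:11

To find the first event:

1. Filter for all LOGOUT events
2. Sort by timestamp
3. Select the first one
4. Timestamp: 2024-10-01 11:16:11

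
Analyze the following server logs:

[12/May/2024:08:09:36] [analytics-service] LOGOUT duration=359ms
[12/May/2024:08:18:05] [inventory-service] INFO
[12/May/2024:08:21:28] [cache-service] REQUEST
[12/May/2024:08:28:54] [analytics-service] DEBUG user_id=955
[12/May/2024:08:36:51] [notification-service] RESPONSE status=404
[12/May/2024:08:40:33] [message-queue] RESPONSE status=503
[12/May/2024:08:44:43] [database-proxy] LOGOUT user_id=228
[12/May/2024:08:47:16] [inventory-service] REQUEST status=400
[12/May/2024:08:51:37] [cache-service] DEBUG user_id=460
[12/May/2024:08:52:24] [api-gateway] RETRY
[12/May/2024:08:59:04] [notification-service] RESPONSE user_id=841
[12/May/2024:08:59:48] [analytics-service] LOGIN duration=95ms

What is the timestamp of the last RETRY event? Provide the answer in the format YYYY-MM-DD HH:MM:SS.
2024-05-12 08:52:24

To find the last event:

1. Filter for all RETRY events
2. Sort by timestamp
3. Select the last one
4. Timestamp: 2024-05-12 08:52:24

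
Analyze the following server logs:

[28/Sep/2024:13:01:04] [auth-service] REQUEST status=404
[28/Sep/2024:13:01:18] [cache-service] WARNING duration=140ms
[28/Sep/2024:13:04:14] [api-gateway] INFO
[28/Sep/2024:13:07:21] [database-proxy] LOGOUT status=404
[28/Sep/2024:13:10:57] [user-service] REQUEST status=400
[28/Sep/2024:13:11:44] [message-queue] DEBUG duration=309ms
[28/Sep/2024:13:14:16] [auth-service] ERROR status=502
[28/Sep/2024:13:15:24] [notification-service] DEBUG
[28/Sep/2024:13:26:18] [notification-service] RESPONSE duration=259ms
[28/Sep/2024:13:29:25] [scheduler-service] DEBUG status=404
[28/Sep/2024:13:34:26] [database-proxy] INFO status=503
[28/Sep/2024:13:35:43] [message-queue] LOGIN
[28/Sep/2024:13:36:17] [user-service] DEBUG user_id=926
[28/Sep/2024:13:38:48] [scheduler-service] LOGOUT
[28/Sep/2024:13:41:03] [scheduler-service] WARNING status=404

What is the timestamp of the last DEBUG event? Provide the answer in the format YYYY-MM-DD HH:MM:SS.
2024-09-28 13:36:17

To find the last event:

1. Filter for all DEBUG events
2. Sort by timestamp
3. Select the last one
4. Timestamp: 2024-09-28 13:36:17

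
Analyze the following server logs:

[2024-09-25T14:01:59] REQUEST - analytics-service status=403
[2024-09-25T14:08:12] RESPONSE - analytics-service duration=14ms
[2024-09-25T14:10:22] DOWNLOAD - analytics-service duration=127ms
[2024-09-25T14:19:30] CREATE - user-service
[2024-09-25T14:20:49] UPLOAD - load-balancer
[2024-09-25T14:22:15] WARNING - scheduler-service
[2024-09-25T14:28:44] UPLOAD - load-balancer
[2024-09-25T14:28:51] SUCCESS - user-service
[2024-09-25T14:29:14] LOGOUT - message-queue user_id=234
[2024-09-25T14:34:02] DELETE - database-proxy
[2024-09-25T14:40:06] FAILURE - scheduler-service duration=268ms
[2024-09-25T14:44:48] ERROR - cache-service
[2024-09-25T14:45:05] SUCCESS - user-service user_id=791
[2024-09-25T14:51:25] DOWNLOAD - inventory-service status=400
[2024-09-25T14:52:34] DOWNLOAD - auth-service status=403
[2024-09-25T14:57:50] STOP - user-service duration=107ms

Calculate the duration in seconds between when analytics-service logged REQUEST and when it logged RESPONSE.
373

To find the time between events:

1. Locate the first REQUEST event for analytics-service: 2024-09-25T14:01:59
2. Locate the first RESPONSE event for analytics-service: 2024-09-25T14:08:12
3. Calculate the difference: 2024-09-25T14:08:12 - 2024-09-25T14:01:59 = 373 seconds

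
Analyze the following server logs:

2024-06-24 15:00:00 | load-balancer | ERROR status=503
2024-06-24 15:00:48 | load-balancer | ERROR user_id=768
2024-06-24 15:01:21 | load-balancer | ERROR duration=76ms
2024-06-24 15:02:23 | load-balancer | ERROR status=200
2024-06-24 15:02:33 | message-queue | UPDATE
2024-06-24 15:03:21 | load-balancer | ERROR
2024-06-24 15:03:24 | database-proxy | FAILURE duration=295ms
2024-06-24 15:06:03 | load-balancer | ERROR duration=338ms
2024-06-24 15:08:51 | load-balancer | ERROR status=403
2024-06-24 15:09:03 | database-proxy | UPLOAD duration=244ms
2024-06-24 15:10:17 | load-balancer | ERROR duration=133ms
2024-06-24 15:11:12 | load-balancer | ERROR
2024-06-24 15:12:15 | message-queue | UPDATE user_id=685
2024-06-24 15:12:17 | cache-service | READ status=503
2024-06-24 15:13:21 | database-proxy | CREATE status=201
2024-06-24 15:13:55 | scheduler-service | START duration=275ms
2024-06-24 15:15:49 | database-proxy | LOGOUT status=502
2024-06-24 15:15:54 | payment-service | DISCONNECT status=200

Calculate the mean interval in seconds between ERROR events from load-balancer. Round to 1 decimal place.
84.0

To calculate average interval:

1. Find all ERROR events for load-balancer in order
2. Calculate time gaps between consecutive events
3. Compute mean of gaps: 672 / 8 = 84.0 seconds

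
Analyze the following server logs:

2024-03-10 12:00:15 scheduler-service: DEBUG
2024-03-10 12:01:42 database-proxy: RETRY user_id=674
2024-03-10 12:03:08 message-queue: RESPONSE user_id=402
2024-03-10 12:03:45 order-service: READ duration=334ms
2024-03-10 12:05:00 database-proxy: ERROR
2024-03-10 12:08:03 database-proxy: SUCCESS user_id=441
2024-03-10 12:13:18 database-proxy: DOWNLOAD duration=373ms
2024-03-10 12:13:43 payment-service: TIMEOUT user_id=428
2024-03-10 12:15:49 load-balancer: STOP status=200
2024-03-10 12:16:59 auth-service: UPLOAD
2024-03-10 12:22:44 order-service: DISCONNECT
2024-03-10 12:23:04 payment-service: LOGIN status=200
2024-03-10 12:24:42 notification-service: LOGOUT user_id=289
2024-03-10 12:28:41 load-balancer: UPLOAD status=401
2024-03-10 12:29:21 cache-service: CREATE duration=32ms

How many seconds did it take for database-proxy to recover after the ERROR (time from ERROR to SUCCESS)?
183

To calculate recovery time:

1. Find ERROR event for database-proxy: 2024-03-10 12:05:00
2. Find next SUCCESS event for database-proxy: 2024-03-10 12:08:03
3. Recovery time: 2024-03-10 12:08:03 - 2024-03-10 12:05:00 = 183 seconds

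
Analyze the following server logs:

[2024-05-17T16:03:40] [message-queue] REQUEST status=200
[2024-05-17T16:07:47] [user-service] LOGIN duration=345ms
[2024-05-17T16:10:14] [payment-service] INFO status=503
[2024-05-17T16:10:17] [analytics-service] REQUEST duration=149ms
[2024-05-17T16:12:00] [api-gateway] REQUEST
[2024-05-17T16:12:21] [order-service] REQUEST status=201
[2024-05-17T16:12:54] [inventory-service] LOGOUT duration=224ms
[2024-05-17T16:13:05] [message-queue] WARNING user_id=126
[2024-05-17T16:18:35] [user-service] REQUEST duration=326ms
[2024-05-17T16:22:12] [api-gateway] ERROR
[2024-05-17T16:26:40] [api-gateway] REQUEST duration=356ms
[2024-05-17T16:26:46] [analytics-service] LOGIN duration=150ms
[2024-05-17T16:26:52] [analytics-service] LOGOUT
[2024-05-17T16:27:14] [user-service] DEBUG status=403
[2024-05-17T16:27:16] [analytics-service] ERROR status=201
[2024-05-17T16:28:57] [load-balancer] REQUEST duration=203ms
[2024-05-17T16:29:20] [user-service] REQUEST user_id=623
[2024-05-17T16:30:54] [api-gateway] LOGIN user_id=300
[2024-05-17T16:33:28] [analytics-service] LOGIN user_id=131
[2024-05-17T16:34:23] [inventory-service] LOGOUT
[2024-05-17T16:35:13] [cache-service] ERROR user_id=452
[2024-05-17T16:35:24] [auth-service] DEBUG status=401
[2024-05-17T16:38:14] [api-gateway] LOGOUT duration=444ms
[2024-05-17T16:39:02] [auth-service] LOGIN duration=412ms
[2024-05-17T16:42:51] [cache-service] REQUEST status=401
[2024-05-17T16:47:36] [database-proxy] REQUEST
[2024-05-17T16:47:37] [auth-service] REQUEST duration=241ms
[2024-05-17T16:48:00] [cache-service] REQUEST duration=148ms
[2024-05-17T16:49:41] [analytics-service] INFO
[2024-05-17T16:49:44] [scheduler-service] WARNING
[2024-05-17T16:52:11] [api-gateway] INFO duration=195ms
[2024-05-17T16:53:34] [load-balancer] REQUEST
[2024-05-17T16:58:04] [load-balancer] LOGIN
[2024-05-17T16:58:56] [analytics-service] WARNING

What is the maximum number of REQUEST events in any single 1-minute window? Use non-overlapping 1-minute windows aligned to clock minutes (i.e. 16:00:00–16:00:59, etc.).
2

To find the burst window:

1. Divide the log period into non-overlapping 1-minute windows starting at 16:00
2. Count REQUEST events in each window
3. Find the window with maximum count
4. Maximum events in a window: 2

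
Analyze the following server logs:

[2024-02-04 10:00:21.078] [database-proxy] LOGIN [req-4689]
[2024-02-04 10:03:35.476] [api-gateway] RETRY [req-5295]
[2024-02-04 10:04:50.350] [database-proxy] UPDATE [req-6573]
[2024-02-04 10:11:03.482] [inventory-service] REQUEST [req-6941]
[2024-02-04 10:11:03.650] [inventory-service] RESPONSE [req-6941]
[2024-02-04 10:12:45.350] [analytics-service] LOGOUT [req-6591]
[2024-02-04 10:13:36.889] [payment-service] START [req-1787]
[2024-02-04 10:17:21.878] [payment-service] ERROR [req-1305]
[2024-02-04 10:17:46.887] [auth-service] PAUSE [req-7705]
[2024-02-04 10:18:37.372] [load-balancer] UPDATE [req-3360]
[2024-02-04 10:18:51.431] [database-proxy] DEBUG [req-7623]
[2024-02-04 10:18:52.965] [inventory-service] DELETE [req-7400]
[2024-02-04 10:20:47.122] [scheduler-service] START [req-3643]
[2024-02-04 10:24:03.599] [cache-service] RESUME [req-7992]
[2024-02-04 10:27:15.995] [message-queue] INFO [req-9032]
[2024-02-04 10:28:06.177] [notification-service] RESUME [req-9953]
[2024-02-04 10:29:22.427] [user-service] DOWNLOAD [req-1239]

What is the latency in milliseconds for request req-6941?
168

To calculate latency:

1. Find REQUEST with id req-6941: 2024-02-04 10:11:03.482
2. Find RESPONSE with id req-6941: 2024-02-04 10:11:03.650
3. Latency: 2024-02-04 10:11:03.650 - 2024-02-04 10:11:03.482 = 168ms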